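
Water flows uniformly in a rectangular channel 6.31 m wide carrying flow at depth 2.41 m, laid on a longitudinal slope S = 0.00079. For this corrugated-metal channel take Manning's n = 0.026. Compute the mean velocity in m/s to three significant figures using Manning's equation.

1.33 m/s

A = b·y = 6.31 × 2.41 = 15.21 m²
P = b + 2y = 6.31 + 2×2.41 = 11.13 m
R = A/P = 15.21/11.13 = 1.366 m
Q = (1/n)·A·R^(2/3)·S^(1/2) = (1/0.026) × 15.21 × 1.366^(2/3) × 0.00079^(1/2) = 20.24 m³/s
V = Q/A = 20.24/15.21 = 1.331 m/s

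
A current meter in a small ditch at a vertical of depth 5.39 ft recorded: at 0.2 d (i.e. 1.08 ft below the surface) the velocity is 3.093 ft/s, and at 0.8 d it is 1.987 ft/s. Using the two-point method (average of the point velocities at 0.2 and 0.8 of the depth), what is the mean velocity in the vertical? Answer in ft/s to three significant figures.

2.54 ft/s

v̄ = (3.093 + 1.987) / 2 = 2.540 ft/s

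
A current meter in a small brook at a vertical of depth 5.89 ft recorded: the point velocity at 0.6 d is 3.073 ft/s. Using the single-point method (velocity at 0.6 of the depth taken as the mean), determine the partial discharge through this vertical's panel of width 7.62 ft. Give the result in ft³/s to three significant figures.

v̄ = v₀.₆ = 3.073 ft/s
q = v̄ × d × w = 3.073 × 5.89 × 7.62 = 137.9 ft³/s

138 ft³/s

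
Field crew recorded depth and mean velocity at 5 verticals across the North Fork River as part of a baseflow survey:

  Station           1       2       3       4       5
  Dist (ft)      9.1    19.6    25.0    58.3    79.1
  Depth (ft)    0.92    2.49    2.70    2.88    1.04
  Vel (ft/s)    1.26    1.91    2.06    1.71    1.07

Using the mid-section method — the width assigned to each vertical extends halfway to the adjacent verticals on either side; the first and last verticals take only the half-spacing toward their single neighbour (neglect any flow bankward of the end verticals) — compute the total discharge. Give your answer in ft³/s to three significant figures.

w_1 = (19.6 − 9.1)/2 = 5.25 ft; q_1 = 1.26 × 0.92 × 5.25 = 6.086 ft³/s
w_2 = (25.0 − 9.1)/2 = 7.95 ft; q_2 = 1.91 × 2.49 × 7.95 = 37.81 ft³/s
w_3 = (58.3 − 19.6)/2 = 19.35 ft; q_3 = 2.06 × 2.70 × 19.35 = 107.6 ft³/s
w_4 = (79.1 − 25.0)/2 = 27.05 ft; q_4 = 1.71 × 2.88 × 27.05 = 133.2 ft³/s
w_5 = (79.1 − 58.3)/2 = 10.4 ft; q_5 = 1.07 × 1.04 × 10.4 = 11.57 ft³/s
Q = Σ qᵢ = 296.3 ft³/s

296 ft³/s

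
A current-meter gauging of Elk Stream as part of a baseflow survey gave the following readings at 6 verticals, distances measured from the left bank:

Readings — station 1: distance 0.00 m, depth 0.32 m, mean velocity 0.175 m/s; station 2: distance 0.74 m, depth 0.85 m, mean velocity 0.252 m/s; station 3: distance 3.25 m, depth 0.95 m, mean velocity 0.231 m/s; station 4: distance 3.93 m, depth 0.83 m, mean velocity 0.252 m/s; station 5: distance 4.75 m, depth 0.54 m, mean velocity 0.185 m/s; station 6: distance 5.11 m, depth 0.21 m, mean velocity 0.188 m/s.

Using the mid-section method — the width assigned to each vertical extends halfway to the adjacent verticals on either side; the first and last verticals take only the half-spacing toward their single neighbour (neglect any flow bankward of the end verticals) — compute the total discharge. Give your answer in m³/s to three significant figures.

0.942 m³/s

w_1 = (0.74 − 0.00)/2 = 0.37 m; q_1 = 0.175 × 0.32 × 0.37 = 0.02072 m³/s
w_2 = (3.25 − 0.00)/2 = 1.625 m; q_2 = 0.252 × 0.85 × 1.625 = 0.3481 m³/s
w_3 = (3.93 − 0.74)/2 = 1.595 m; q_3 = 0.231 × 0.95 × 1.595 = 0.3500 m³/s
w_4 = (4.75 − 3.25)/2 = 0.75 m; q_4 = 0.252 × 0.83 × 0.75 = 0.1569 m³/s
w_5 = (5.11 − 3.93)/2 = 0.59 m; q_5 = 0.185 × 0.54 × 0.59 = 0.05894 m³/s
w_6 = (5.11 − 4.75)/2 = 0.18 m; q_6 = 0.188 × 0.21 × 0.18 = 0.007106 m³/s
Q = Σ qᵢ = 0.9417 m³/s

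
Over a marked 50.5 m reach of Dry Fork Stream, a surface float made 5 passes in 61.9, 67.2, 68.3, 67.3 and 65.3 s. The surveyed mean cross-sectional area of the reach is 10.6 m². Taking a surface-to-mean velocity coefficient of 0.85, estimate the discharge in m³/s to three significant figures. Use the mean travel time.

t̄ = (61.9 + 67.2 + 68.3 + 67.3 + 65.3) / 5 = 66 s
v_surface = L / t̄ = 50.5 / 66 = 0.7652 m/s
v_mean = 0.85 × 0.7652 = 0.6504 m/s
Q = A × v_mean = 10.6 × 0.6504 = 6.894 m³/s

6.89 m³/s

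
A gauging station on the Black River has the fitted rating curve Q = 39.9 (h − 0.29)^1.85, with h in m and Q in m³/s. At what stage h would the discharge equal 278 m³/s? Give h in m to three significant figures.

h − h₀ = (Q/C)^(1/b) = (278/39.9)^(1/1.85) = 2.856 m
h = 0.29 + 2.856 = 3.146 m

3.15 m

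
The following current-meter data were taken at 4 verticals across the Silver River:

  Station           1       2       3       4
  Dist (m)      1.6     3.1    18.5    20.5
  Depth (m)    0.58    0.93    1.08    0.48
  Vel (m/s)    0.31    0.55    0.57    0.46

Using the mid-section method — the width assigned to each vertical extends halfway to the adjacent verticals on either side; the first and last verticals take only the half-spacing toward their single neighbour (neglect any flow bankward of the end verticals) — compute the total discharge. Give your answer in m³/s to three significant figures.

10.0 m³/s

w_1 = (3.1 − 1.6)/2 = 0.75 m; q_1 = 0.31 × 0.58 × 0.75 = 0.1349 m³/s
w_2 = (18.5 − 1.6)/2 = 8.45 m; q_2 = 0.55 × 0.93 × 8.45 = 4.322 m³/s
w_3 = (20.5 − 3.1)/2 = 8.7 m; q_3 = 0.57 × 1.08 × 8.7 = 5.356 m³/s
w_4 = (20.5 − 18.5)/2 = 1 m; q_4 = 0.46 × 0.48 × 1 = 0.2208 m³/s
Q = Σ qᵢ = 10.03 m³/s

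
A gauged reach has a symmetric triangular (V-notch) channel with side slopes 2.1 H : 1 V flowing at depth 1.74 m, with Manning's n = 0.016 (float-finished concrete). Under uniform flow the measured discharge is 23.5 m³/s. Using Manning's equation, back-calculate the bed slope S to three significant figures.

A = z·y² = 2.1×1.74² = 6.358 m²
P = 2y√(1+z²) = 2×1.74×√(1+2.1²) = 8.094 m
R = A/P = 6.358/8.094 = 0.7855 m
S = (Q·n / (1·A·R^(2/3)))² = (23.5×0.016 / (1×6.358×0.8513))² = 0.004826

0.00483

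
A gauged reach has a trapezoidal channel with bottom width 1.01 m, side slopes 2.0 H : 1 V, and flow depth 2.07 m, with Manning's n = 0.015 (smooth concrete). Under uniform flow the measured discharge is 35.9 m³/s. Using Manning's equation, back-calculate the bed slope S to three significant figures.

0.00243

A = (b + z·y)·y = (1.01 + 2.0×2.07)×2.07 = 10.66 m²
P = b + 2y√(1+z²) = 1.01 + 2×2.07×√(1+2.0²) = 10.27 m
R = A/P = 10.66/10.27 = 1.038 m
S = (Q·n / (1·A·R^(2/3)))² = (35.9×0.015 / (1×10.66×1.025))² = 0.002427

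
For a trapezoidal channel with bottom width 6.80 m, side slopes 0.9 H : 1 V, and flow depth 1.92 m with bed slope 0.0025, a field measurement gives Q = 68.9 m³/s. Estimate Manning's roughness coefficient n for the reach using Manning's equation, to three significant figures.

0.0146

A = (b + z·y)·y = (6.80 + 0.9×1.92)×1.92 = 16.37 m²
P = b + 2y√(1+z²) = 6.80 + 2×1.92×√(1+0.9²) = 11.97 m
R = A/P = 16.37/11.97 = 1.368 m
n = (1/Q)·A·R^(2/3)·S^(1/2) = (1/68.9) × 16.37 × 1.233 × 0.05000 = 0.01465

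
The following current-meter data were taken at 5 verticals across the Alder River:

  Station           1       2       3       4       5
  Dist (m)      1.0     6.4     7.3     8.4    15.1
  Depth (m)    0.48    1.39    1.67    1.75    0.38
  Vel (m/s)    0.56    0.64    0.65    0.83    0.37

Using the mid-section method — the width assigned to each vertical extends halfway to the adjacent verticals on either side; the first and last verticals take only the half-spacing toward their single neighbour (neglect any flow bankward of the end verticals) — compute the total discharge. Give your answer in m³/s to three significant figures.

10.7 m³/s

w_1 = (6.4 − 1.0)/2 = 2.7 m; q_1 = 0.56 × 0.48 × 2.7 = 0.7258 m³/s
w_2 = (7.3 − 1.0)/2 = 3.15 m; q_2 = 0.64 × 1.39 × 3.15 = 2.802 m³/s
w_3 = (8.4 − 6.4)/2 = 1 m; q_3 = 0.65 × 1.67 × 1 = 1.086 m³/s
w_4 = (15.1 − 7.3)/2 = 3.9 m; q_4 = 0.83 × 1.75 × 3.9 = 5.665 m³/s
w_5 = (15.1 − 8.4)/2 = 3.35 m; q_5 = 0.37 × 0.38 × 3.35 = 0.4710 m³/s
Q = Σ qᵢ = 10.75 m³/s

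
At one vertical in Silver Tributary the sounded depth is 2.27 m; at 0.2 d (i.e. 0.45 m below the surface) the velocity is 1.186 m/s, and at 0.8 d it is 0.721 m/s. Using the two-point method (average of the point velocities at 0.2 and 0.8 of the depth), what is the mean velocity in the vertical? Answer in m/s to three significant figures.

v̄ = (1.186 + 0.721) / 2 = 0.9535 m/s

0.954 m/s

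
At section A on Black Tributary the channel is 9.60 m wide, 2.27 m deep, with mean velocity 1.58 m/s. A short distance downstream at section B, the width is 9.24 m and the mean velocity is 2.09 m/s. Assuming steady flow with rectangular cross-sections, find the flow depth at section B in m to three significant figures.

Q = A₁V₁ = (9.60×2.27) × 1.58 = 34.43 m³/s
d₂ = Q/(b₂ V₂) = 34.43/(9.24×2.09) = 1.783 m

1.78 m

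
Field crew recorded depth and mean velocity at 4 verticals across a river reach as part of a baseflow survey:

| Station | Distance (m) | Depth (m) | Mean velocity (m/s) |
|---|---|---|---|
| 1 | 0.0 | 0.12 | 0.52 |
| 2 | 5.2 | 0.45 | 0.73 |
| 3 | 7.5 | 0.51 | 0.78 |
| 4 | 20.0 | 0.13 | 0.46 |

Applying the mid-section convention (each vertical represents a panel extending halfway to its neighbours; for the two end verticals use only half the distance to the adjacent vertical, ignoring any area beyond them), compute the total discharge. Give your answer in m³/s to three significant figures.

4.71 m³/s

w_1 = (5.2 − 0.0)/2 = 2.6 m; q_1 = 0.52 × 0.12 × 2.6 = 0.1622 m³/s
w_2 = (7.5 − 0.0)/2 = 3.75 m; q_2 = 0.73 × 0.45 × 3.75 = 1.232 m³/s
w_3 = (20.0 − 5.2)/2 = 7.4 m; q_3 = 0.78 × 0.51 × 7.4 = 2.944 m³/s
w_4 = (20.0 − 7.5)/2 = 6.25 m; q_4 = 0.46 × 0.13 × 6.25 = 0.3738 m³/s
Q = Σ qᵢ = 4.712 m³/s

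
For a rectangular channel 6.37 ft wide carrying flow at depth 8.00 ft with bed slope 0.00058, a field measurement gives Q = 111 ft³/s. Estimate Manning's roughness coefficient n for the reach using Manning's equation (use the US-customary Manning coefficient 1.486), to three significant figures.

0.0284

A = b·y = 6.37 × 8.00 = 50.96 ft²
P = b + 2y = 6.37 + 2×8.00 = 22.37 ft
R = A/P = 50.96/22.37 = 2.278 ft
n = (1.486/Q)·A·R^(2/3)·S^(1/2) = (1.486/111) × 50.96 × 1.731 × 0.02408 = 0.02845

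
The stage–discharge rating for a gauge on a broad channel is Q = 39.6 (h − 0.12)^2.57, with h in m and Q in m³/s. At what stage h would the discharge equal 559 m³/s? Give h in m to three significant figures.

2.92 m

h − h₀ = (Q/C)^(1/b) = (559/39.6)^(1/2.57) = 2.801 m
h = 0.12 + 2.801 = 2.921 m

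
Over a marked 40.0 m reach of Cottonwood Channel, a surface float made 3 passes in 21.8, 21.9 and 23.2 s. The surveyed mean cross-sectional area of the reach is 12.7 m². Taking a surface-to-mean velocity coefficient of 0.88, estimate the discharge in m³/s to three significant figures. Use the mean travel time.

20.0 m³/s

t̄ = (21.8 + 21.9 + 23.2) / 3 = 22.3 s
v_surface = L / t̄ = 40.0 / 22.3 = 1.794 m/s
v_mean = 0.88 × 1.794 = 1.578 m/s
Q = A × v_mean = 12.7 × 1.578 = 20.05 m³/s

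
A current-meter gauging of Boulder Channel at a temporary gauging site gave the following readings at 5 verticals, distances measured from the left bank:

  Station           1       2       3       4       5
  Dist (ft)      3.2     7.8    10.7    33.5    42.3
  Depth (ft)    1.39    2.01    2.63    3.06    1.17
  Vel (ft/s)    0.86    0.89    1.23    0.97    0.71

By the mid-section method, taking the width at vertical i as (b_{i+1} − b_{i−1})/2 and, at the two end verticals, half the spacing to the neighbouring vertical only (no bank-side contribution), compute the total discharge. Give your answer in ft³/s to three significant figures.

102 ft³/s

w_1 = (7.8 − 3.2)/2 = 2.3 ft; q_1 = 0.86 × 1.39 × 2.3 = 2.749 ft³/s
w_2 = (10.7 − 3.2)/2 = 3.75 ft; q_2 = 0.89 × 2.01 × 3.75 = 6.708 ft³/s
w_3 = (33.5 − 7.8)/2 = 12.85 ft; q_3 = 1.23 × 2.63 × 12.85 = 41.57 ft³/s
w_4 = (42.3 − 10.7)/2 = 15.8 ft; q_4 = 0.97 × 3.06 × 15.8 = 46.90 ft³/s
w_5 = (42.3 − 33.5)/2 = 4.4 ft; q_5 = 0.71 × 1.17 × 4.4 = 3.655 ft³/s
Q = Σ qᵢ = 101.6 ft³/s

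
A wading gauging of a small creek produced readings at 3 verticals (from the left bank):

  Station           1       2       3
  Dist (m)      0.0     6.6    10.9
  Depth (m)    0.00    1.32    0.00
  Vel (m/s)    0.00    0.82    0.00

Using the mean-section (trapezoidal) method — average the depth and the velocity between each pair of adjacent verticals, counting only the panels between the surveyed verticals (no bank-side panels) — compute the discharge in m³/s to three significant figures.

Panel 1-2: Δb = 6.6 m, d̄ = (0.00+1.32)/2 = 0.66, v̄ = (0.00+0.82)/2 = 0.41 → q = 6.6×0.66×0.41 = 1.786 m³/s
Panel 2-3: Δb = 4.3 m, d̄ = (1.32+0.00)/2 = 0.66, v̄ = (0.82+0.00)/2 = 0.41 → q = 4.3×0.66×0.41 = 1.164 m³/s
Q = Σ q = 2.950 m³/s

2.95 m³/s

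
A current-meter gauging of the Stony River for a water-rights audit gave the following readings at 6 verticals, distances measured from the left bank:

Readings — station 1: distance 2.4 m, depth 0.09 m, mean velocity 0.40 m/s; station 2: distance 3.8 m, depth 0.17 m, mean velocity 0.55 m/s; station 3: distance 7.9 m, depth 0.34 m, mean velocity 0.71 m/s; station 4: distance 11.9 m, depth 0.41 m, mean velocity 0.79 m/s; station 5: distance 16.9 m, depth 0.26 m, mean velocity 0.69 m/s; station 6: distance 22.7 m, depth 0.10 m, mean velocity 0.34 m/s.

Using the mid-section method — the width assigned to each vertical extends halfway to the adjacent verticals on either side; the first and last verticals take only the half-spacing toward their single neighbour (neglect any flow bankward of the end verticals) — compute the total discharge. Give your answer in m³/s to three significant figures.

3.78 m³/s

w_1 = (3.8 − 2.4)/2 = 0.7 m; q_1 = 0.40 × 0.09 × 0.7 = 0.02520 m³/s
w_2 = (7.9 − 2.4)/2 = 2.75 m; q_2 = 0.55 × 0.17 × 2.75 = 0.2571 m³/s
w_3 = (11.9 − 3.8)/2 = 4.05 m; q_3 = 0.71 × 0.34 × 4.05 = 0.9777 m³/s
w_4 = (16.9 − 7.9)/2 = 4.5 m; q_4 = 0.79 × 0.41 × 4.5 = 1.458 m³/s
w_5 = (22.7 − 11.9)/2 = 5.4 m; q_5 = 0.69 × 0.26 × 5.4 = 0.9688 m³/s
w_6 = (22.7 − 16.9)/2 = 2.9 m; q_6 = 0.34 × 0.10 × 2.9 = 0.09860 m³/s
Q = Σ qᵢ = 3.785 m³/s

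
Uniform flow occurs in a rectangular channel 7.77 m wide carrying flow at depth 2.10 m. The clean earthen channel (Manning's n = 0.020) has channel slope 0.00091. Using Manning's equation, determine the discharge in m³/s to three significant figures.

30.3 m³/s

A = b·y = 7.77 × 2.10 = 16.32 m²
P = b + 2y = 7.77 + 2×2.10 = 11.97 m
R = A/P = 16.32/11.97 = 1.363 m
Q = (1/n)·A·R^(2/3)·S^(1/2) = (1/0.020) × 16.32 × 1.363^(2/3) × 0.00091^(1/2) = 30.26 m³/s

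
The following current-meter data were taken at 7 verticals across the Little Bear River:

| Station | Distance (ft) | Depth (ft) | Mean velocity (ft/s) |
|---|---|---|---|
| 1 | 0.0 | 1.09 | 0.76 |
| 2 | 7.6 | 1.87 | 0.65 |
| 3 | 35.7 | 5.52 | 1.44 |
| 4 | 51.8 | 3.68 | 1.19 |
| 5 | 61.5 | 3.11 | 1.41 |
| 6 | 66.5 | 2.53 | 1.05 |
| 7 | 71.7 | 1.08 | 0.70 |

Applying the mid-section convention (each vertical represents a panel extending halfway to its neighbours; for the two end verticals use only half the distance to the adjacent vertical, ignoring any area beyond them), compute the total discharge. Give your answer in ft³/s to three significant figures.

w_1 = (7.6 − 0.0)/2 = 3.8 ft; q_1 = 0.76 × 1.09 × 3.8 = 3.148 ft³/s
w_2 = (35.7 − 0.0)/2 = 17.85 ft; q_2 = 0.65 × 1.87 × 17.85 = 21.70 ft³/s
w_3 = (51.8 − 7.6)/2 = 22.1 ft; q_3 = 1.44 × 5.52 × 22.1 = 175.7 ft³/s
w_4 = (61.5 − 35.7)/2 = 12.9 ft; q_4 = 1.19 × 3.68 × 12.9 = 56.49 ft³/s
w_5 = (66.5 − 51.8)/2 = 7.35 ft; q_5 = 1.41 × 3.11 × 7.35 = 32.23 ft³/s
w_6 = (71.7 − 61.5)/2 = 5.1 ft; q_6 = 1.05 × 2.53 × 5.1 = 13.55 ft³/s
w_7 = (71.7 − 66.5)/2 = 2.6 ft; q_7 = 0.70 × 1.08 × 2.6 = 1.966 ft³/s
Q = Σ qᵢ = 304.7 ft³/s

305 ft³/s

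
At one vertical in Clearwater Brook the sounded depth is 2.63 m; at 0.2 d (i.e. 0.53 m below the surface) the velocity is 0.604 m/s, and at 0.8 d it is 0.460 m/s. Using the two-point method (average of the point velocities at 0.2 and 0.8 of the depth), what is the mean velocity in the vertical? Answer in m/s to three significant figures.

0.532 m/s

v̄ = (0.604 + 0.460) / 2 = 0.5320 m/s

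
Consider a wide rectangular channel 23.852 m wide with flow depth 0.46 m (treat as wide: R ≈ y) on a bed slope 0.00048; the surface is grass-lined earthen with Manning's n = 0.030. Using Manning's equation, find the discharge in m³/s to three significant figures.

4.77 m³/s

A = b·y = 23.852 × 0.46 = 10.97 m²
Wide channel: R ≈ y = 0.46 m
Q = (1/n)·A·R^(2/3)·S^(1/2) = (1/0.030) × 10.97 × 0.4600^(2/3) × 0.00048^(1/2) = 4.775 m³/s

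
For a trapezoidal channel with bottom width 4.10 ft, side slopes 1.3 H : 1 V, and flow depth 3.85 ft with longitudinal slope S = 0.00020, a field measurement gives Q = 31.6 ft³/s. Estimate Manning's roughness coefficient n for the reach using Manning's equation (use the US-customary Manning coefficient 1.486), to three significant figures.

A = (b + z·y)·y = (4.10 + 1.3×3.85)×3.85 = 35.05 ft²
P = b + 2y√(1+z²) = 4.10 + 2×3.85×√(1+1.3²) = 16.73 ft
R = A/P = 35.05/16.73 = 2.095 ft
n = (1.486/Q)·A·R^(2/3)·S^(1/2) = (1.486/31.6) × 35.05 × 1.638 × 0.01414 = 0.03817

0.0382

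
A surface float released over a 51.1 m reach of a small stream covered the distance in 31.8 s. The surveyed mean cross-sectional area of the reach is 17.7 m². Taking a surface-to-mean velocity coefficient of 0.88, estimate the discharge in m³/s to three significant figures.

25.0 m³/s

v_surface = L / t̄ = 51.1 / 31.8 = 1.607 m/s
v_mean = 0.88 × 1.607 = 1.414 m/s
Q = A × v_mean = 17.7 × 1.414 = 25.03 m³/s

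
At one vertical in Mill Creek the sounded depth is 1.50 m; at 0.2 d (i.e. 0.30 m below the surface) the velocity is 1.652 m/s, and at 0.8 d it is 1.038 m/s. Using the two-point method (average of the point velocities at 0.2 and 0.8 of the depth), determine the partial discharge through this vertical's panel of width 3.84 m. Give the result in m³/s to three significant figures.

7.75 m³/s

v̄ = (1.652 + 1.038) / 2 = 1.345 m/s
q = v̄ × d × w = 1.345 × 1.50 × 3.84 = 7.747 m³/s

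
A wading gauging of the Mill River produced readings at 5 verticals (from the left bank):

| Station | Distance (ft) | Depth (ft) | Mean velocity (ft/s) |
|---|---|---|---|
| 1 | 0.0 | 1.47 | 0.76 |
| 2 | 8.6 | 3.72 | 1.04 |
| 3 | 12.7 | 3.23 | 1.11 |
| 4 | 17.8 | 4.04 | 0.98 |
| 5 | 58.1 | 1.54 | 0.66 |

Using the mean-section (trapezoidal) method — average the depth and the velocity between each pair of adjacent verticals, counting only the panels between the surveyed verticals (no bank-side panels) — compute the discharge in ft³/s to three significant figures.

147 ft³/s

Panel 1-2: Δb = 8.6 ft, d̄ = (1.47+3.72)/2 = 2.595, v̄ = (0.76+1.04)/2 = 0.9 → q = 8.6×2.595×0.9 = 20.09 ft³/s
Panel 2-3: Δb = 4.1 ft, d̄ = (3.72+3.23)/2 = 3.475, v̄ = (1.04+1.11)/2 = 1.075 → q = 4.1×3.475×1.075 = 15.32 ft³/s
Panel 3-4: Δb = 5.1 ft, d̄ = (3.23+4.04)/2 = 3.635, v̄ = (1.11+0.98)/2 = 1.045 → q = 5.1×3.635×1.045 = 19.37 ft³/s
Panel 4-5: Δb = 40.3 ft, d̄ = (4.04+1.54)/2 = 2.79, v̄ = (0.98+0.66)/2 = 0.82 → q = 40.3×2.79×0.82 = 92.20 ft³/s
Q = Σ q = 147.0 ft³/s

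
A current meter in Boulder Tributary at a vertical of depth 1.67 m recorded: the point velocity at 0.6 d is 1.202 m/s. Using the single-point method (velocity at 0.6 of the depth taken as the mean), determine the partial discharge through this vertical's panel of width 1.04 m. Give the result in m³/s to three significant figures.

v̄ = v₀.₆ = 1.202 m/s
q = v̄ × d × w = 1.202 × 1.67 × 1.04 = 2.088 m³/s

2.09 m³/s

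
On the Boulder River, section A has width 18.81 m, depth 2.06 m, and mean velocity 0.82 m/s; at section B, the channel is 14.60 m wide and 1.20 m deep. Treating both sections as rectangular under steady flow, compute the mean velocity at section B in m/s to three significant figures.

Q = A₁V₁ = (18.81×2.06) × 0.82 = 31.77 m³/s
A₂ = 14.60 × 1.20 = 17.52 m²
V₂ = Q/A₂ = 31.77/17.52 = 1.814 m/s

1.81 m/s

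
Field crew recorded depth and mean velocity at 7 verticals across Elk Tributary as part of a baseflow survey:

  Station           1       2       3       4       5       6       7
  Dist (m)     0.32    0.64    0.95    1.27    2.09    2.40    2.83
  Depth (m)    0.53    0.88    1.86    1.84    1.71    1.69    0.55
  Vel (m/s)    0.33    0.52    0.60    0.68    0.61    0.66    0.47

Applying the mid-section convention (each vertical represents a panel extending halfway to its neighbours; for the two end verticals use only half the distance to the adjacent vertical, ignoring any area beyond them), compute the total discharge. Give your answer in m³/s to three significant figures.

2.29 m³/s

w_1 = (0.64 − 0.32)/2 = 0.16 m; q_1 = 0.33 × 0.53 × 0.16 = 0.02798 m³/s
w_2 = (0.95 − 0.32)/2 = 0.315 m; q_2 = 0.52 × 0.88 × 0.315 = 0.1441 m³/s
w_3 = (1.27 − 0.64)/2 = 0.315 m; q_3 = 0.60 × 1.86 × 0.315 = 0.3515 m³/s
w_4 = (2.09 − 0.95)/2 = 0.57 m; q_4 = 0.68 × 1.84 × 0.57 = 0.7132 m³/s
w_5 = (2.40 − 1.27)/2 = 0.565 m; q_5 = 0.61 × 1.71 × 0.565 = 0.5894 m³/s
w_6 = (2.83 − 2.09)/2 = 0.37 m; q_6 = 0.66 × 1.69 × 0.37 = 0.4127 m³/s
w_7 = (2.83 − 2.40)/2 = 0.215 m; q_7 = 0.47 × 0.55 × 0.215 = 0.05558 m³/s
Q = Σ qᵢ = 2.294 m³/s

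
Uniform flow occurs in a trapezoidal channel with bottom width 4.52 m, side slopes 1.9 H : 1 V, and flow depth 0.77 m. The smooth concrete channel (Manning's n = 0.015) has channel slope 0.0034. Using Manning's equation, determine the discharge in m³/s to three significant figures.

A = (b + z·y)·y = (4.52 + 1.9×0.77)×0.77 = 4.607 m²
P = b + 2y√(1+z²) = 4.52 + 2×0.77×√(1+1.9²) = 7.827 m
R = A/P = 4.607/7.827 = 0.5886 m
Q = (1/n)·A·R^(2/3)·S^(1/2) = (1/0.015) × 4.607 × 0.5886^(2/3) × 0.0034^(1/2) = 12.58 m³/s

12.6 m³/s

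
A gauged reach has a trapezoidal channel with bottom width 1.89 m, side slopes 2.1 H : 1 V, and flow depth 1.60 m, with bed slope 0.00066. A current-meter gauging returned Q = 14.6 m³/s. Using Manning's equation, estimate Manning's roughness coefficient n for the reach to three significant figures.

0.0138

A = (b + z·y)·y = (1.89 + 2.1×1.60)×1.60 = 8.400 m²
P = b + 2y√(1+z²) = 1.89 + 2×1.60×√(1+2.1²) = 9.333 m
R = A/P = 8.400/9.333 = 0.9000 m
n = (1/Q)·A·R^(2/3)·S^(1/2) = (1/14.6) × 8.400 × 0.9322 × 0.02569 = 0.01378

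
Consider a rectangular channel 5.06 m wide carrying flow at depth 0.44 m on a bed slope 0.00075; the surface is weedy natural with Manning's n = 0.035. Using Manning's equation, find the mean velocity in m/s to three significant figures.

0.407 m/s

A = b·y = 5.06 × 0.44 = 2.226 m²
P = b + 2y = 5.06 + 2×0.44 = 5.940 m
R = A/P = 2.226/5.940 = 0.3748 m
Q = (1/n)·A·R^(2/3)·S^(1/2) = (1/0.035) × 2.226 × 0.3748^(2/3) × 0.00075^(1/2) = 0.9056 m³/s
V = Q/A = 0.9056/2.226 = 0.4068 m/s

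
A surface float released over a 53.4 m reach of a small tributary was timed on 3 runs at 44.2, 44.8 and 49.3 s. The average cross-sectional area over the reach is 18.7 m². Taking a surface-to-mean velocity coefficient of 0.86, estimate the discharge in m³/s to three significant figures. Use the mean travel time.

18.6 m³/s

t̄ = (44.2 + 44.8 + 49.3) / 3 = 46.1 s
v_surface = L / t̄ = 53.4 / 46.1 = 1.158 m/s
v_mean = 0.86 × 1.158 = 0.9962 m/s
Q = A × v_mean = 18.7 × 0.9962 = 18.63 m³/s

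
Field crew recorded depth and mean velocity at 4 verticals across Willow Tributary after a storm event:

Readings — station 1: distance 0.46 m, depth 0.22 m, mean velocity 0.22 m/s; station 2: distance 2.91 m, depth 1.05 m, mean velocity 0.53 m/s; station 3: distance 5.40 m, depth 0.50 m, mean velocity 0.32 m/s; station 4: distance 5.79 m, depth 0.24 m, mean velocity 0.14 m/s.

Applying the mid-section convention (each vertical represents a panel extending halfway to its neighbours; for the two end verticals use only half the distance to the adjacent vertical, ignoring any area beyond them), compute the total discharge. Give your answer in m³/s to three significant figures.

w_1 = (2.91 − 0.46)/2 = 1.225 m; q_1 = 0.22 × 0.22 × 1.225 = 0.05929 m³/s
w_2 = (5.40 − 0.46)/2 = 2.47 m; q_2 = 0.53 × 1.05 × 2.47 = 1.375 m³/s
w_3 = (5.79 − 2.91)/2 = 1.44 m; q_3 = 0.32 × 0.50 × 1.44 = 0.2304 m³/s
w_4 = (5.79 − 5.40)/2 = 0.195 m; q_4 = 0.14 × 0.24 × 0.195 = 0.006552 m³/s
Q = Σ qᵢ = 1.671 m³/s

1.67 m³/s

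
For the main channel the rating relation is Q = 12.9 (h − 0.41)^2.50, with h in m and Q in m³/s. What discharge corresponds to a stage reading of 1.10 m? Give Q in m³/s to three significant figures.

5.10 m³/s

Q = 12.9 × (1.10 − 0.41)^2.50 = 12.9 × 0.69^2.50 = 5.102 m³/s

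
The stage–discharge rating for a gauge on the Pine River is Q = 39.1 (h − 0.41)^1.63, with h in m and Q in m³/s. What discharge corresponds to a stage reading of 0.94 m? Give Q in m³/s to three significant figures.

Q = 39.1 × (0.94 − 0.41)^1.63 = 39.1 × 0.53^1.63 = 13.89 m³/s

13.9 m³/s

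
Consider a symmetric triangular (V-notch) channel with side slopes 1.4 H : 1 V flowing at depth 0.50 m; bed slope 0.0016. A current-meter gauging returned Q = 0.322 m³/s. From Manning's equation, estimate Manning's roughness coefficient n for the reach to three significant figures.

0.0150

A = z·y² = 1.4×0.50² = 0.3500 m²
P = 2y√(1+z²) = 2×0.50×√(1+1.4²) = 1.720 m
R = A/P = 0.3500/1.720 = 0.2034 m
n = (1/Q)·A·R^(2/3)·S^(1/2) = (1/0.322) × 0.3500 × 0.3459 × 0.04000 = 0.01504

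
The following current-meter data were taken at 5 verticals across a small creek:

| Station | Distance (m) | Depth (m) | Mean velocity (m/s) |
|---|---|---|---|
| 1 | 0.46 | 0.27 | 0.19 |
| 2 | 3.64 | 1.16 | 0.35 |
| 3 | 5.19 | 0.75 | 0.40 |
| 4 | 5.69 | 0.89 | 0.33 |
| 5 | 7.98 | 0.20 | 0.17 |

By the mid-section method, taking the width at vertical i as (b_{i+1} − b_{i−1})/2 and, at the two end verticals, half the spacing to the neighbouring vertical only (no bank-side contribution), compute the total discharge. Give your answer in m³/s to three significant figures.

1.80 m³/s

w_1 = (3.64 − 0.46)/2 = 1.59 m; q_1 = 0.19 × 0.27 × 1.59 = 0.08157 m³/s
w_2 = (5.19 − 0.46)/2 = 2.365 m; q_2 = 0.35 × 1.16 × 2.365 = 0.9602 m³/s
w_3 = (5.69 − 3.64)/2 = 1.025 m; q_3 = 0.40 × 0.75 × 1.025 = 0.3075 m³/s
w_4 = (7.98 − 5.19)/2 = 1.395 m; q_4 = 0.33 × 0.89 × 1.395 = 0.4097 m³/s
w_5 = (7.98 − 5.69)/2 = 1.145 m; q_5 = 0.17 × 0.20 × 1.145 = 0.03893 m³/s
Q = Σ qᵢ = 1.798 m³/s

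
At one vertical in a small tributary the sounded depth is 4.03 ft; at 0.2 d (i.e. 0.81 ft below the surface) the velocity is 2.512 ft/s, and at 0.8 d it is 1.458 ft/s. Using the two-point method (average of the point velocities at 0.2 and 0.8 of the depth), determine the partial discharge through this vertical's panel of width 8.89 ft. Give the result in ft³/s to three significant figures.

71.1 ft³/s

v̄ = (2.512 + 1.458) / 2 = 1.985 ft/s
q = v̄ × d × w = 1.985 × 4.03 × 8.89 = 71.12 ft³/s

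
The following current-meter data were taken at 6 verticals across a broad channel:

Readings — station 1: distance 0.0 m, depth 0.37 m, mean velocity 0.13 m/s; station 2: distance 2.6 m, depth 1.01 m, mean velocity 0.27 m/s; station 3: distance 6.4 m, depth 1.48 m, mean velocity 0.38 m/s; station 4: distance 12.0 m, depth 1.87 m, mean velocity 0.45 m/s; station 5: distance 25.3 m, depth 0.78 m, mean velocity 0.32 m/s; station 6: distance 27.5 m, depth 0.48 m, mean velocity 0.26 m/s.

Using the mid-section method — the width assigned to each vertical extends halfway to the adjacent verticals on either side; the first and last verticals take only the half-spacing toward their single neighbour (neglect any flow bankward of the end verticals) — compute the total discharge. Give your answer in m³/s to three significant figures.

13.6 m³/s

w_1 = (2.6 − 0.0)/2 = 1.3 m; q_1 = 0.13 × 0.37 × 1.3 = 0.06253 m³/s
w_2 = (6.4 − 0.0)/2 = 3.2 m; q_2 = 0.27 × 1.01 × 3.2 = 0.8726 m³/s
w_3 = (12.0 − 2.6)/2 = 4.7 m; q_3 = 0.38 × 1.48 × 4.7 = 2.643 m³/s
w_4 = (25.3 − 6.4)/2 = 9.45 m; q_4 = 0.45 × 1.87 × 9.45 = 7.952 m³/s
w_5 = (27.5 − 12.0)/2 = 7.75 m; q_5 = 0.32 × 0.78 × 7.75 = 1.934 m³/s
w_6 = (27.5 − 25.3)/2 = 1.1 m; q_6 = 0.26 × 0.48 × 1.1 = 0.1373 m³/s
Q = Σ qᵢ = 13.60 m³/s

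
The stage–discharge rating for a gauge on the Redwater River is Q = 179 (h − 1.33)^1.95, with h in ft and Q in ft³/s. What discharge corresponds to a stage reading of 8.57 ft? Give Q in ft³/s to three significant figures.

Q = 179 × (8.57 − 1.33)^1.95 = 179 × 7.24^1.95 = 8499 ft³/s

8500 ft³/s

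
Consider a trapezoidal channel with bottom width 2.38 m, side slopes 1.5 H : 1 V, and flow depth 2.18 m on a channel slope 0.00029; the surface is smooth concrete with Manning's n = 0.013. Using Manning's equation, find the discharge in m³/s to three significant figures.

18.2 m³/s

A = (b + z·y)·y = (2.38 + 1.5×2.18)×2.18 = 12.32 m²
P = b + 2y√(1+z²) = 2.38 + 2×2.18×√(1+1.5²) = 10.24 m
R = A/P = 12.32/10.24 = 1.203 m
Q = (1/n)·A·R^(2/3)·S^(1/2) = (1/0.013) × 12.32 × 1.203^(2/3) × 0.00029^(1/2) = 18.25 m³/s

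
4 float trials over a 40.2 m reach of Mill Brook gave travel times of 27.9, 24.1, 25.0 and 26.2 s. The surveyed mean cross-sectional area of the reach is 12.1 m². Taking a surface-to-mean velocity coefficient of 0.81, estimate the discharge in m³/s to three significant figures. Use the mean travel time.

15.3 m³/s

t̄ = (27.9 + 24.1 + 25.0 + 26.2) / 4 = 25.8 s
v_surface = L / t̄ = 40.2 / 25.8 = 1.558 m/s
v_mean = 0.81 × 1.558 = 1.262 m/s
Q = A × v_mean = 12.1 × 1.262 = 15.27 m³/s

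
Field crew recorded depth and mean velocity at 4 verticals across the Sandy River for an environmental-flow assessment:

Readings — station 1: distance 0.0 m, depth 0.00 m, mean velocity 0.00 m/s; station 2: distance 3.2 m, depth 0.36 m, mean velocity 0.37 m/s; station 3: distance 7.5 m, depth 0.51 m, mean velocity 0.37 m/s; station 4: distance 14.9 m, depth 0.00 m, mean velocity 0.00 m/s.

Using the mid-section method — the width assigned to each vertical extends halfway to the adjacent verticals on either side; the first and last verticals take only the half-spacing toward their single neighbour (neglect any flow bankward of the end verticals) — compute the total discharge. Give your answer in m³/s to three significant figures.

1.60 m³/s

w_2 = (7.5 − 0.0)/2 = 3.75 m; q_2 = 0.37 × 0.36 × 3.75 = 0.4995 m³/s
w_3 = (14.9 − 3.2)/2 = 5.85 m; q_3 = 0.37 × 0.51 × 5.85 = 1.104 m³/s
Stations 1, 4 contribute zero (depth or velocity is 0).
Q = Σ qᵢ = 1.603 m³/s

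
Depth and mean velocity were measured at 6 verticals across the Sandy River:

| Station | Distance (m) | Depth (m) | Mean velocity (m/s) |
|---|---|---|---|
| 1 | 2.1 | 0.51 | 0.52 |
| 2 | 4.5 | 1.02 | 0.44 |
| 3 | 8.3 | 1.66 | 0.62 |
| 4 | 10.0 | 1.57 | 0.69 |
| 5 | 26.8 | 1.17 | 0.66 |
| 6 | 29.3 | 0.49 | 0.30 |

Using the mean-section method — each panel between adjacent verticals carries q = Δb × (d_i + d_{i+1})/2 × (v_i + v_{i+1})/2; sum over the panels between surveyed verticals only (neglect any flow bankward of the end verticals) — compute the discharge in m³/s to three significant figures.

21.9 m³/s

Panel 1-2: Δb = 2.4 m, d̄ = (0.51+1.02)/2 = 0.765, v̄ = (0.52+0.44)/2 = 0.48 → q = 2.4×0.765×0.48 = 0.8813 m³/s
Panel 2-3: Δb = 3.8 m, d̄ = (1.02+1.66)/2 = 1.34, v̄ = (0.44+0.62)/2 = 0.53 → q = 3.8×1.34×0.53 = 2.699 m³/s
Panel 3-4: Δb = 1.7 m, d̄ = (1.66+1.57)/2 = 1.615, v̄ = (0.62+0.69)/2 = 0.655 → q = 1.7×1.615×0.655 = 1.798 m³/s
Panel 4-5: Δb = 16.8 m, d̄ = (1.57+1.17)/2 = 1.37, v̄ = (0.69+0.66)/2 = 0.675 → q = 16.8×1.37×0.675 = 15.54 m³/s
Panel 5-6: Δb = 2.5 m, d̄ = (1.17+0.49)/2 = 0.83, v̄ = (0.66+0.30)/2 = 0.48 → q = 2.5×0.83×0.48 = 0.9960 m³/s
Q = Σ q = 21.91 m³/s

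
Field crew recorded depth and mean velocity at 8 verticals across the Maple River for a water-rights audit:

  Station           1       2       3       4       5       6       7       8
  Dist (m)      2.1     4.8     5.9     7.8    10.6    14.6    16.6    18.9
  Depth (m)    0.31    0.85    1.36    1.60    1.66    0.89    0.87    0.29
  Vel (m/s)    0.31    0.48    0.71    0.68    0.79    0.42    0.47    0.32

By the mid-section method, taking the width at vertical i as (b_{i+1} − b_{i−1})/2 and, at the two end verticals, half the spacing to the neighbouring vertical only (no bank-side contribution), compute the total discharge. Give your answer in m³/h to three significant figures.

w_1 = (4.8 − 2.1)/2 = 1.35 m; q_1 = 0.31 × 0.31 × 1.35 = 0.1297 m³/s
w_2 = (5.9 − 2.1)/2 = 1.9 m; q_2 = 0.48 × 0.85 × 1.9 = 0.7752 m³/s
w_3 = (7.8 − 4.8)/2 = 1.5 m; q_3 = 0.71 × 1.36 × 1.5 = 1.448 m³/s
w_4 = (10.6 − 5.9)/2 = 2.35 m; q_4 = 0.68 × 1.60 × 2.35 = 2.557 m³/s
w_5 = (14.6 − 7.8)/2 = 3.4 m; q_5 = 0.79 × 1.66 × 3.4 = 4.459 m³/s
w_6 = (16.6 − 10.6)/2 = 3 m; q_6 = 0.42 × 0.89 × 3 = 1.121 m³/s
w_7 = (18.9 − 14.6)/2 = 2.15 m; q_7 = 0.47 × 0.87 × 2.15 = 0.8791 m³/s
w_8 = (18.9 − 16.6)/2 = 1.15 m; q_8 = 0.32 × 0.29 × 1.15 = 0.1067 m³/s
Q = Σ qᵢ = 11.48 m³/s
= 11.48 × 3600 = 41310 m³/h

41300 m³/h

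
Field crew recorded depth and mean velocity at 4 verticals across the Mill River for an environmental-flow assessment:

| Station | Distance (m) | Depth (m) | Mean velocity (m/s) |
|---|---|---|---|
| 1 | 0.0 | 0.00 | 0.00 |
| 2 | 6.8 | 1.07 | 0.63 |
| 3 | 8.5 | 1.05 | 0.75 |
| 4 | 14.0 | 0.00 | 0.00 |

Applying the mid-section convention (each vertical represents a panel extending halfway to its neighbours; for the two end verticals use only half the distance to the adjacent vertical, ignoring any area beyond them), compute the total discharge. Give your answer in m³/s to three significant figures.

w_2 = (8.5 − 0.0)/2 = 4.25 m; q_2 = 0.63 × 1.07 × 4.25 = 2.865 m³/s
w_3 = (14.0 − 6.8)/2 = 3.6 m; q_3 = 0.75 × 1.05 × 3.6 = 2.835 m³/s
Stations 1, 4 contribute zero (depth or velocity is 0).
Q = Σ qᵢ = 5.700 m³/s

5.70 m³/s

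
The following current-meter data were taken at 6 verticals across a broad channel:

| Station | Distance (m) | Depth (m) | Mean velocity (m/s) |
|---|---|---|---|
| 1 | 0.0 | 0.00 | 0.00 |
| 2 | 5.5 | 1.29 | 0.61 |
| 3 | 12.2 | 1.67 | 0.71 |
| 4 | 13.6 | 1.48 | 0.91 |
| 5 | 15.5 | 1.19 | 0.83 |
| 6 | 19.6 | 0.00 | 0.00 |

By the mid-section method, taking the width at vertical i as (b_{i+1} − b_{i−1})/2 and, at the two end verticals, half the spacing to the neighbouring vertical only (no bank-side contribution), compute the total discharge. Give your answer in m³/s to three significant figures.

14.8 m³/s

w_2 = (12.2 − 0.0)/2 = 6.1 m; q_2 = 0.61 × 1.29 × 6.1 = 4.800 m³/s
w_3 = (13.6 − 5.5)/2 = 4.05 m; q_3 = 0.71 × 1.67 × 4.05 = 4.802 m³/s
w_4 = (15.5 − 12.2)/2 = 1.65 m; q_4 = 0.91 × 1.48 × 1.65 = 2.222 m³/s
w_5 = (19.6 − 13.6)/2 = 3 m; q_5 = 0.83 × 1.19 × 3 = 2.963 m³/s
Stations 1, 6 contribute zero (depth or velocity is 0).
Q = Σ qᵢ = 14.79 m³/s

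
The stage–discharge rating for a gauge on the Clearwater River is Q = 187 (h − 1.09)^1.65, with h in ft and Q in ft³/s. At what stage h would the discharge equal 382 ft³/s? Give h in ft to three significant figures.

2.63 ft

h − h₀ = (Q/C)^(1/b) = (382/187)^(1/1.65) = 1.542 ft
h = 1.09 + 1.542 = 2.632 ft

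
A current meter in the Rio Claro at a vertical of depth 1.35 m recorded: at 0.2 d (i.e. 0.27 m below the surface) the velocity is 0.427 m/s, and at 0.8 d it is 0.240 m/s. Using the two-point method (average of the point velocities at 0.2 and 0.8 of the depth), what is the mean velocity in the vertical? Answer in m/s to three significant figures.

0.334 m/s

v̄ = (0.427 + 0.240) / 2 = 0.3335 m/s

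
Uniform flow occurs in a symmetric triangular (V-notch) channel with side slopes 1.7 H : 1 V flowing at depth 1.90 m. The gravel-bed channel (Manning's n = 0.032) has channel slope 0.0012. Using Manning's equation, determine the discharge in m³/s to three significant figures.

5.81 m³/s

A = z·y² = 1.7×1.90² = 6.137 m²
P = 2y√(1+z²) = 2×1.90×√(1+1.7²) = 7.495 m
R = A/P = 6.137/7.495 = 0.8188 m
Q = (1/n)·A·R^(2/3)·S^(1/2) = (1/0.032) × 6.137 × 0.8188^(2/3) × 0.0012^(1/2) = 5.815 m³/s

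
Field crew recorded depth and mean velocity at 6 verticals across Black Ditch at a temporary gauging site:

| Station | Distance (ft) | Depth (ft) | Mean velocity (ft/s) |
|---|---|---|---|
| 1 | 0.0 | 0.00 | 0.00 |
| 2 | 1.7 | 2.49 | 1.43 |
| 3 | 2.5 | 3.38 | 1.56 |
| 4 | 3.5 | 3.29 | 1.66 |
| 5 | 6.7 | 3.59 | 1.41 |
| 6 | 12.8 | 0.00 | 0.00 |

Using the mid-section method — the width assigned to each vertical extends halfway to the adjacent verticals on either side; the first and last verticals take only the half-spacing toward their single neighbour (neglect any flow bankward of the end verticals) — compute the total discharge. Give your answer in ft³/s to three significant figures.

w_2 = (2.5 − 0.0)/2 = 1.25 ft; q_2 = 1.43 × 2.49 × 1.25 = 4.451 ft³/s
w_3 = (3.5 − 1.7)/2 = 0.9 ft; q_3 = 1.56 × 3.38 × 0.9 = 4.746 ft³/s
w_4 = (6.7 − 2.5)/2 = 2.1 ft; q_4 = 1.66 × 3.29 × 2.1 = 11.47 ft³/s
w_5 = (12.8 − 3.5)/2 = 4.65 ft; q_5 = 1.41 × 3.59 × 4.65 = 23.54 ft³/s
Stations 1, 6 contribute zero (depth or velocity is 0).
Q = Σ qᵢ = 44.20 ft³/s

44.2 ft³/s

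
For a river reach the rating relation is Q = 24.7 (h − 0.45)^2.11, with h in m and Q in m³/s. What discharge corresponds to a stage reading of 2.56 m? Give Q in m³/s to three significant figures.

119 m³/s

Q = 24.7 × (2.56 − 0.45)^2.11 = 24.7 × 2.11^2.11 = 119.4 m³/s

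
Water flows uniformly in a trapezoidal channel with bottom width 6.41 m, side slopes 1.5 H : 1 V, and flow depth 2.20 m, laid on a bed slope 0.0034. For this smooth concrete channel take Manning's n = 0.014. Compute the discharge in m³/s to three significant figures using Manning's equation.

116 m³/s

A = (b + z·y)·y = (6.41 + 1.5×2.20)×2.20 = 21.36 m²
P = b + 2y√(1+z²) = 6.41 + 2×2.20×√(1+1.5²) = 14.34 m
R = A/P = 21.36/14.34 = 1.489 m
Q = (1/n)·A·R^(2/3)·S^(1/2) = (1/0.014) × 21.36 × 1.489^(2/3) × 0.0034^(1/2) = 116.0 m³/s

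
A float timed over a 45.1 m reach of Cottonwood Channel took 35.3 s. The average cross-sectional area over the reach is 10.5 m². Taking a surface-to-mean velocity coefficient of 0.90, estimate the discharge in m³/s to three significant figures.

v_surface = L / t̄ = 45.1 / 35.3 = 1.278 m/s
v_mean = 0.90 × 1.278 = 1.150 m/s
Q = A × v_mean = 10.5 × 1.150 = 12.07 m³/s

12.1 m³/s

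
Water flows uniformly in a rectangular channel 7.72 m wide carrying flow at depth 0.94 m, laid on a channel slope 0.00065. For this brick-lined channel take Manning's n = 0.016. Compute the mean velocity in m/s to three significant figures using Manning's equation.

1.32 m/s

A = b·y = 7.72 × 0.94 = 7.257 m²
P = b + 2y = 7.72 + 2×0.94 = 9.600 m
R = A/P = 7.257/9.600 = 0.7559 m
Q = (1/n)·A·R^(2/3)·S^(1/2) = (1/0.016) × 7.257 × 0.7559^(2/3) × 0.00065^(1/2) = 9.595 m³/s
V = Q/A = 9.595/7.257 = 1.322 m/s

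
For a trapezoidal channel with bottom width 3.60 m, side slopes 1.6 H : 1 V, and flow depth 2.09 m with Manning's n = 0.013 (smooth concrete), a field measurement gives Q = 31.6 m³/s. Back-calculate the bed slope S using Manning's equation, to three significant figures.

0.000587

A = (b + z·y)·y = (3.60 + 1.6×2.09)×2.09 = 14.51 m²
P = b + 2y√(1+z²) = 3.60 + 2×2.09×√(1+1.6²) = 11.49 m
R = A/P = 14.51/11.49 = 1.263 m
S = (Q·n / (1·A·R^(2/3)))² = (31.6×0.013 / (1×14.51×1.169))² = 0.0005866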